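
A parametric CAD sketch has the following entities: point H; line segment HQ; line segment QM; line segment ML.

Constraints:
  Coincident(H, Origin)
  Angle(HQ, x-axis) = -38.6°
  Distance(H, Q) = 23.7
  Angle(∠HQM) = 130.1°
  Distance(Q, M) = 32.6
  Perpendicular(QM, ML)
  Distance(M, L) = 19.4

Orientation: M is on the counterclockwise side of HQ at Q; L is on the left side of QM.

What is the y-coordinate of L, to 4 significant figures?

10.63

∠HQM = 130.1°, so QM runs at -38.6° + (180° − 130.1°) = 11.30° from the x-axis; with |QM| = 32.6, M = Q + 32.6·(cos 11.30°, sin 11.30°) = (50.49, -8.398). The perpendicularity gives ML at right angles to QM; with |ML| = 19.4 on the left of QM, L = M + 19.4·(-0.1959, 0.9806) = (46.69, 10.63). So L.y = 10.63.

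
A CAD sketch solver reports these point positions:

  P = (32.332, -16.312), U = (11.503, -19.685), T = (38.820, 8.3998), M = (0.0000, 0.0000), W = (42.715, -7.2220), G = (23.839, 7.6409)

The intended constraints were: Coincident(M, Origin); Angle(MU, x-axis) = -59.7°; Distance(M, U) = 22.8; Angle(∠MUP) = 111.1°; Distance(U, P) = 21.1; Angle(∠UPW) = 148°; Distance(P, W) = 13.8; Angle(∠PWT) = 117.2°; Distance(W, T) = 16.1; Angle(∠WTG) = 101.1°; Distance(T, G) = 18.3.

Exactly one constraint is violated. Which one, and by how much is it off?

Distance(T, G) = 18.3 — off by 3.30.

M = (0.00, 0.00) ✓; MU at -59.70° ✓; |MU| = 22.80 ✓; ∠MUP = 111.1° ✓; |UP| = 21.10 ✓; ∠UPW = 148.0° ✓; |PW| = 13.80 ✓; ∠PWT = 117.2° ✓; |WT| = 16.10 ✓; ∠WTG = 101.1° ✓; |TG| = 15.00 ✗.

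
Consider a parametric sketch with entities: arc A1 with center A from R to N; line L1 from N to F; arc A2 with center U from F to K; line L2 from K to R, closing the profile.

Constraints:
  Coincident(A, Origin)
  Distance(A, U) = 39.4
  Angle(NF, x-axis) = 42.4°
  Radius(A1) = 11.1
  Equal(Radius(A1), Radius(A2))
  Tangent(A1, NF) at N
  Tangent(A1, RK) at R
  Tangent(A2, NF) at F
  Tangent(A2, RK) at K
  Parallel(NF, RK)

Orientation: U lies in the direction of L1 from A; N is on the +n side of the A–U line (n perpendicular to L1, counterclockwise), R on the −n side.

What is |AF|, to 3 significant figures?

40.9

The slot axis is L1's direction at 42.4°, so u = (cos 42.4°, sin 42.4°) = (0.738, 0.674) and n = (−sin 42.4°, cos 42.4°) = (-0.674, 0.738). A is at the origin and U lies 39.4 along u from A, so U = 39.4·u = (29.1, 26.6). Tangency of A1 to both parallel lines with radius 11.1 puts N and R at A ± 11.1·n: N = (-7.48, 8.20), R = (7.48, -8.20). Equal radii place F and K the same way about U: F = U + 11.1·n = (21.6, 34.8), K = U − 11.1·n = (36.6, 18.4). Then |AF| = |F − A| = 40.9.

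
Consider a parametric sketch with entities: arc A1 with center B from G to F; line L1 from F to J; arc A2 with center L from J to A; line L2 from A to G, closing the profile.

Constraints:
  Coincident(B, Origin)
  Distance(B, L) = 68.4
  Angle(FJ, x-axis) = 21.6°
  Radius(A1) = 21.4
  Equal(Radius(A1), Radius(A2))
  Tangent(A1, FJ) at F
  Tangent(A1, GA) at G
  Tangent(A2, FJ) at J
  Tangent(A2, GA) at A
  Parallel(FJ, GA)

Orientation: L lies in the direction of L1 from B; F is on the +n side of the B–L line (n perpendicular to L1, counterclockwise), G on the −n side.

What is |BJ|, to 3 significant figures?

71.7

The slot axis is L1's direction at 21.6°, so u = (cos 21.6°, sin 21.6°) = (0.930, 0.368) and n = (−sin 21.6°, cos 21.6°) = (-0.368, 0.930). B is at the origin and L lies 68.4 along u from B, so L = 68.4·u = (63.6, 25.2). Tangency of A1 to both parallel lines with radius 21.4 puts F and G at B ± 21.4·n: F = (-7.88, 19.9), G = (7.88, -19.9). Equal radii place J and A the same way about L: J = L + 21.4·n = (55.7, 45.1), A = L − 21.4·n = (71.5, 5.28). Then |BJ| = |J − B| = 71.7.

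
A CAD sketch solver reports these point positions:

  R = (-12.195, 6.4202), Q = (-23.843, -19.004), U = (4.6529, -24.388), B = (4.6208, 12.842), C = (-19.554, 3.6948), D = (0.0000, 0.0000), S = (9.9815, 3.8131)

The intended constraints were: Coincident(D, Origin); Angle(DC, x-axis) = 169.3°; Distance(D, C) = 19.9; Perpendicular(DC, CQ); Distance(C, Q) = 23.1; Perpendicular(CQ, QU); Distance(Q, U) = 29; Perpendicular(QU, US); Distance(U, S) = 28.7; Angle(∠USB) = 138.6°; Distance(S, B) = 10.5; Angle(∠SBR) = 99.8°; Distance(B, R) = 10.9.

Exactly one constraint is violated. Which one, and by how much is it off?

Distance(B, R) = 10.9 — off by 7.10.

D = (0.00, 0.00) ✓; DC at 169.3° ✓; |DC| = 19.90 ✓; ∠(DC, CQ) = 90.00° ✓; |CQ| = 23.10 ✓; ∠(CQ, QU) = 90.00° ✓; |QU| = 29.00 ✓; ∠(QU, US) = 90.00° ✓; |US| = 28.70 ✓; ∠USB = 138.6° ✓; |SB| = 10.50 ✓; ∠SBR = 99.80° ✓; |BR| = 18.00 ✗.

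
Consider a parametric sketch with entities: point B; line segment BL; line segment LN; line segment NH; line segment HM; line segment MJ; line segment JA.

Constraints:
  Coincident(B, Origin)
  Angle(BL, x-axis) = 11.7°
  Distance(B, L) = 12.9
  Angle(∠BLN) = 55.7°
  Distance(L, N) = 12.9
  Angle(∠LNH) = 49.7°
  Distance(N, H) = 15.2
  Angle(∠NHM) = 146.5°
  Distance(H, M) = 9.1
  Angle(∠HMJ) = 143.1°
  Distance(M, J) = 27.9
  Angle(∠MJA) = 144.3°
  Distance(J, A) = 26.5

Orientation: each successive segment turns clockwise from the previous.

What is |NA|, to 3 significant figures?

61.9

B is at the origin; BL runs at 11.7° with length 12.9, so L = (12.6, 2.62). ∠BLN = 55.7° gives LN at -113° from the x-axis; with |LN| = 12.9, N = (7.67, -9.29). ∠LNH = 49.7° gives NH at 117° from the x-axis; with |NH| = 15.2, H = (0.750, 4.24). ∠NHM = 146.5° gives HM at 83.6° from the x-axis; with |HM| = 9.1, M = (1.76, 13.3). ∠HMJ = 143.1° gives MJ at 46.7° from the x-axis; with |MJ| = 27.9, J = (20.9, 33.6). ∠MJA = 144.3° gives JA at 11.0° from the x-axis; with |JA| = 26.5, A = (46.9, 38.6). Then |NA| = |A − N| = 61.9.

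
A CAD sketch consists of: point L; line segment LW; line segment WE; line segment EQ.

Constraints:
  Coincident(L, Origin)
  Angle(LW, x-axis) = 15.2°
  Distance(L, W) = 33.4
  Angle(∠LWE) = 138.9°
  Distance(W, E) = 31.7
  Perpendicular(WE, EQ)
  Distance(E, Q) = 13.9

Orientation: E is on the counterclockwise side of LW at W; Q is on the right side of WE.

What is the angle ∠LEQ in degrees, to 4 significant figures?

111.1°

L is at the origin; LW runs at 15.2° with length 33.4, so W = 33.4·(cos 15.2°, sin 15.2°) = (32.23, 8.757). ∠LWE = 138.9°, so WE runs at 15.2° + (180° − 138.9°) = 56.30° from the x-axis; with |WE| = 31.7, E = W + 31.7·(cos 56.30°, sin 56.30°) = (49.82, 35.13). WE is perpendicular to EQ; with |EQ| = 13.9 on the right of WE, Q = E + 13.9·(0.8320, -0.5548) = (61.38, 27.42). Then cos ∠LEQ = EL·EQ / (|EL||EQ|), giving 111.1°.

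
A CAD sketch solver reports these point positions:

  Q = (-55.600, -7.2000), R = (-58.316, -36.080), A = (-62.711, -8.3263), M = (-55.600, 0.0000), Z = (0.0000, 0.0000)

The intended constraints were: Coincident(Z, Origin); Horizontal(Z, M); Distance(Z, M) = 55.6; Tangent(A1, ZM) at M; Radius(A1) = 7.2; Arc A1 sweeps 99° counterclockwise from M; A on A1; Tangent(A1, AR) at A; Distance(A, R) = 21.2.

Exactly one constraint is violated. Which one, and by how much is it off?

Distance(A, R) = 21.2 — off by 6.90.

Z = (0.00, 0.00) ✓; Z.y = 0.00, M.y = 0.00 ✓; |ZM| = 55.60 ✓; ∠(QM, MZ) = 90.00° ✓; |QM| = 7.200 ✓; bearing(Q→A) − bearing(Q→M) = 99.00° ✓; |QA| = 7.200 ✓; ∠(QA, AR) = 90.00° ✓; |AR| = 28.10 ✗.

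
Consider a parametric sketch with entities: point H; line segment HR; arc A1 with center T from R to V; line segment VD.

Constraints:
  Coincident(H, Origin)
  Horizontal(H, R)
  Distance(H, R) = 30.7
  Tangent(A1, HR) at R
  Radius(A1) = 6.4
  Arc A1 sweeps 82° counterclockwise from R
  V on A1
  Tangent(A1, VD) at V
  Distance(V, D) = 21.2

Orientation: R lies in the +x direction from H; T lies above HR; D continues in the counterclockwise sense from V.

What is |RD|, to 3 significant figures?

28.1

H is at the origin; H and R share the same y with |HR| = 30.7 and R on the +x side, so R = (30.7, 0.00). Since A1 is tangent to HR there, TR ⟂ HR, so T = R + (0, 6.4) = (30.7, 6.40). On A1, R sits at bearing -90° from T; an 82° counterclockwise sweep puts V at bearing -8°, so V = T + 6.4·(cos -8°, sin -8°) = (37.0, 5.51). A1 meets VD tangentially, so TV is at right angles to VD, so VD runs along (−sin -8°, cos -8°); with |VD| = 21.2, D = (40.0, 26.5). Then |RD| = |D − R| = 28.1.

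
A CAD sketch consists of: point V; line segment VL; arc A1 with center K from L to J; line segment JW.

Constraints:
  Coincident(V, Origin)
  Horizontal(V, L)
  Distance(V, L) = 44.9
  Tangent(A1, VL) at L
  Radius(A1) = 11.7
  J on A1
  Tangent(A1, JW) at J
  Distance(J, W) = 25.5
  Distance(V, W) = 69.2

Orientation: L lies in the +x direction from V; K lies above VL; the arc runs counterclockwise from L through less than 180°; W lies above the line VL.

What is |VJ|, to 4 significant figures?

57.50

Checks: |KJ| = 11.70 ✓; ∠(KJ, JW) = 90.00° ✓; |JW| = 25.50 ✓; |VW| = 69.20 ✓.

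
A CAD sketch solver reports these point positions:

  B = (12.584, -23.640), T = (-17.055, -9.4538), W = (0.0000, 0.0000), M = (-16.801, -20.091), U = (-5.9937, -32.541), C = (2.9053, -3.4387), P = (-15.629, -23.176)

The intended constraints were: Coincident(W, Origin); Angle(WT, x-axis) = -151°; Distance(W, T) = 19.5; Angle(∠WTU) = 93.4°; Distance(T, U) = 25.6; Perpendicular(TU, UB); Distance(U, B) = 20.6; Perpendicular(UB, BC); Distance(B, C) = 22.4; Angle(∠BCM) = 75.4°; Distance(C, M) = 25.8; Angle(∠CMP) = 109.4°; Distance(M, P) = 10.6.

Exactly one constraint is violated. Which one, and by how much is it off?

Distance(M, P) = 10.6 — off by 7.30.

W = (0.00, 0.00) ✓; WT at -151.0° ✓; |WT| = 19.50 ✓; ∠WTU = 93.40° ✓; |TU| = 25.60 ✓; ∠(TU, UB) = 90.00° ✓; |UB| = 20.60 ✓; ∠(UB, BC) = 90.00° ✓; |BC| = 22.40 ✓; ∠BCM = 75.40° ✓; |CM| = 25.80 ✓; ∠CMP = 109.4° ✓; |MP| = 3.300 ✗.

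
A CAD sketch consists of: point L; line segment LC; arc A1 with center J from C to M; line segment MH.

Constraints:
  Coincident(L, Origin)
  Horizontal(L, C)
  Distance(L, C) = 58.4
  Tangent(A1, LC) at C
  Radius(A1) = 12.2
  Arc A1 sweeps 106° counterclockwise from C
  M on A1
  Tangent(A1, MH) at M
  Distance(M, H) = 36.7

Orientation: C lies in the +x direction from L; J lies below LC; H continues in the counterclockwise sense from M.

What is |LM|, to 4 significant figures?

49.20

L is at the origin; LC is horizontal with |LC| = 58.4 and C on the +x side, so C = (58.40, 0.000). Since A1 is tangent to LC there, JC ⟂ LC, so J = C + (0, -12.2) = (58.40, -12.20). On A1, C sits at bearing 90° from J; a 106° counterclockwise sweep puts M at bearing 196°, so M = J + 12.2·(cos 196°, sin 196°) = (46.67, -15.56). Then |LM| = |M − L| = 49.20.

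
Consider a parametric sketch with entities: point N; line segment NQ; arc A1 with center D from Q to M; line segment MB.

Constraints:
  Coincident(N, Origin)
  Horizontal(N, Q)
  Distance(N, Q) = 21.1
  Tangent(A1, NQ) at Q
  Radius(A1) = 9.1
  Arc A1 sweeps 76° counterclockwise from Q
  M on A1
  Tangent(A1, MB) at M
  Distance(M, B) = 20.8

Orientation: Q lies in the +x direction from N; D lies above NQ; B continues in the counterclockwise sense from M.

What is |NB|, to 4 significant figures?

44.22

On A1, Q sits at bearing -90° from D; a 76° counterclockwise sweep puts M at bearing -14°, so M = D + 9.1·(cos -14°, sin -14°) = (29.93, 6.899). Tangency of A1 to MB means the radius DM is perpendicular to MB, so MB runs along (−sin -14°, cos -14°); with |MB| = 20.8, B = (34.96, 27.08). Then |NB| = |B − N| = 44.22.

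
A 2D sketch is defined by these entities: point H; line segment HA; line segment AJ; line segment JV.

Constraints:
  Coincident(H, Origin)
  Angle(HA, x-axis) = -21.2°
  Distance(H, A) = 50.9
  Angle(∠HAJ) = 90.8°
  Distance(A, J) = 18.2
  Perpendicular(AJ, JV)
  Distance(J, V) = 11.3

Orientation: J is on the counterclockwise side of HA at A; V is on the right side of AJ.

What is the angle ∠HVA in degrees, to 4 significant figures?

41.25°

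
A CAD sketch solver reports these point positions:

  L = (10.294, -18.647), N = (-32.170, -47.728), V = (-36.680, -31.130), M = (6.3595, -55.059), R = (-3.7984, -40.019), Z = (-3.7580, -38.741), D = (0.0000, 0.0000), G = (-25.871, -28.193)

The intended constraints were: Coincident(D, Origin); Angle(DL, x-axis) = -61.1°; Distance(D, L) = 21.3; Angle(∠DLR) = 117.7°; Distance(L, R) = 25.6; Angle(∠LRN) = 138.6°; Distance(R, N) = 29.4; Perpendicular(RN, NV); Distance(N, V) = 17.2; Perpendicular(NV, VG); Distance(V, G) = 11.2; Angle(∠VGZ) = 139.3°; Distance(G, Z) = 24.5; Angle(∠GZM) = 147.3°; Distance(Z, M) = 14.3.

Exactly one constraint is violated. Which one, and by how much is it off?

Distance(Z, M) = 14.3 — off by 4.90.

D = (0.00, 0.00) ✓; DL at -61.10° ✓; |DL| = 21.30 ✓; ∠DLR = 117.7° ✓; |LR| = 25.60 ✓; ∠LRN = 138.6° ✓; |RN| = 29.40 ✓; ∠(RN, NV) = 90.00° ✓; |NV| = 17.20 ✓; ∠(NV, VG) = 90.00° ✓; |VG| = 11.20 ✓; ∠VGZ = 139.3° ✓; |GZ| = 24.50 ✓; ∠GZM = 147.3° ✓; |ZM| = 19.20 ✗.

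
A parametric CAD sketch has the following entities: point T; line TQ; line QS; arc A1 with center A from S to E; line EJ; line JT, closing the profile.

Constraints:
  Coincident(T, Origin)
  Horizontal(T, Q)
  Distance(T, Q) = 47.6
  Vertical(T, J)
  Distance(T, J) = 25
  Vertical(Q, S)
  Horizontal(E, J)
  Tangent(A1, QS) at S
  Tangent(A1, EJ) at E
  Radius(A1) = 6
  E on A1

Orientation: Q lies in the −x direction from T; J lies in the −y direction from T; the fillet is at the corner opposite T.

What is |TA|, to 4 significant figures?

45.73

T and J share the same x with |TJ| = 25.0 and J on the −y side, so J = (0.000, -25.00). The virtual corner opposite T is at (-47.60, -25.00). Tangency of A1 to QS means the radius AS is perpendicular to QS and tangency of A1 to EJ means the radius AE is perpendicular to EJ, with radius 6.0, so the center A sits 6.0 in from both sides at A = (-41.60, -19.00). Then |TA| = |A − T| = 45.73.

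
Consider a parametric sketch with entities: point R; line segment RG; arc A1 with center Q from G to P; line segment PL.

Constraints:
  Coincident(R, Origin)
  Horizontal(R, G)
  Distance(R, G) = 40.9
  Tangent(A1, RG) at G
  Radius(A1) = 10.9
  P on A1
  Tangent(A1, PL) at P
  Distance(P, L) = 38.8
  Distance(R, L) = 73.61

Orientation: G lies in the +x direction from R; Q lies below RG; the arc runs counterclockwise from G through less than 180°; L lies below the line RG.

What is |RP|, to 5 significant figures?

36.574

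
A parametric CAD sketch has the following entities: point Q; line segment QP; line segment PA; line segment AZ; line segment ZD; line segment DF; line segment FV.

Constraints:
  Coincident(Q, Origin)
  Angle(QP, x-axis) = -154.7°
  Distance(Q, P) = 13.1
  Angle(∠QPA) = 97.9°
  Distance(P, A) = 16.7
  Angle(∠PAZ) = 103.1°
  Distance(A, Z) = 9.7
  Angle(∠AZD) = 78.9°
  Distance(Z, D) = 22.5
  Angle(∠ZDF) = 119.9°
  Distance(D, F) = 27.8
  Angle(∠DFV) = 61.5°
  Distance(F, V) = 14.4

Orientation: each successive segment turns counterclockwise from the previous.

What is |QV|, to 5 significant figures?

27.279

Q is at the origin; QP runs at -154.7° with length 13.1, so P = (-11.843, -5.5984). ∠QPA = 97.9° gives PA at -72.600° from the x-axis; with |PA| = 16.7, A = (-6.8495, -21.534). ∠PAZ = 103.1° gives AZ at 4.3000° from the x-axis; with |AZ| = 9.7, Z = (2.8232, -20.807). ∠AZD = 78.9° gives ZD at 105.40° from the x-axis; with |ZD| = 22.5, D = (-3.1518, 0.88524). ∠ZDF = 119.9° gives DF at 165.50° from the x-axis; with |DF| = 27.8, F = (-30.066, 7.8458). ∠DFV = 61.5° gives FV at -76.000° from the x-axis; with |FV| = 14.4, V = (-26.583, -6.1265). Then |QV| = |V − Q| = 27.279.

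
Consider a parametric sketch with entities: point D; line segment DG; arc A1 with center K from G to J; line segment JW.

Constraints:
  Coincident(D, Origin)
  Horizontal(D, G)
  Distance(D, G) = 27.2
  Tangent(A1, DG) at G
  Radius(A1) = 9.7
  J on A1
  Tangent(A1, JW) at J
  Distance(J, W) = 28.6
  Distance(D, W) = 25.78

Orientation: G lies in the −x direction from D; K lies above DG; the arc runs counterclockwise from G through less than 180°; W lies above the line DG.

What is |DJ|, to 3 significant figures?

20.0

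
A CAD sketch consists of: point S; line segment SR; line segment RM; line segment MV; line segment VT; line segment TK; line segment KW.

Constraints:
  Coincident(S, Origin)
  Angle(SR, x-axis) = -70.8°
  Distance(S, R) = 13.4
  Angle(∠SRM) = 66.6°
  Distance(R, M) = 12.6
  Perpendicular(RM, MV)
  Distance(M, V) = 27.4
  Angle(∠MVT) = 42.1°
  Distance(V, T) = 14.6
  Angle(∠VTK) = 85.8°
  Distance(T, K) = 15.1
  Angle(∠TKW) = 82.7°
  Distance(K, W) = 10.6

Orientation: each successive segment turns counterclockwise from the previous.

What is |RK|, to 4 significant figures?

16.43

S is at the origin; SR runs at -70.8° with length 13.4, so R = (4.407, -12.65). ∠SRM = 66.6° gives RM at 42.60° from the x-axis; with |RM| = 12.6, M = (13.68, -4.126). RM ⟂ MV, so MV runs at 132.6°; with |MV| = 27.4, V = (-4.865, 16.04). ∠MVT = 42.1° gives VT at -89.50° from the x-axis; with |VT| = 14.6, T = (-4.737, 1.444). ∠VTK = 85.8° gives TK at 4.700° from the x-axis; with |TK| = 15.1, K = (10.31, 2.681). Then |RK| = |K − R| = 16.43.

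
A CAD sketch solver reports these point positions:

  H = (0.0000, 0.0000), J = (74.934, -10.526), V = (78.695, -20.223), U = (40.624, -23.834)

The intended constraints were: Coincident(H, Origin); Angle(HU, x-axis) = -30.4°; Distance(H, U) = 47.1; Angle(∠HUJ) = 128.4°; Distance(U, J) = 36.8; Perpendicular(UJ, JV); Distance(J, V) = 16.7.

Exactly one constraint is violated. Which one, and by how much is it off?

Distance(J, V) = 16.7 — off by 6.30.

H = (0.00, 0.00) ✓; HU at -30.40° ✓; |HU| = 47.10 ✓; ∠HUJ = 128.4° ✓; |UJ| = 36.80 ✓; ∠(UJ, JV) = 90.00° ✓; |JV| = 10.40 ✗.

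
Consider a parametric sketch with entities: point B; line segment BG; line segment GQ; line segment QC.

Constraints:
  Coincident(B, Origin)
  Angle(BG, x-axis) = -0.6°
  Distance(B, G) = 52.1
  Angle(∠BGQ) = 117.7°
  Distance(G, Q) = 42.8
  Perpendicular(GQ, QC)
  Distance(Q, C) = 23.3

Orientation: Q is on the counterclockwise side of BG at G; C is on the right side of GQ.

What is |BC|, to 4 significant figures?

96.50

B is at the origin; BG runs at -0.6° with length 52.1, so G = 52.1·(cos -0.6°, sin -0.6°) = (52.10, -0.5456). ∠BGQ = 117.7°, so GQ runs at -0.6° + (180° − 117.7°) = 61.70° from the x-axis; with |GQ| = 42.8, Q = G + 42.8·(cos 61.70°, sin 61.70°) = (72.39, 37.14). The perpendicularity gives QC at right angles to GQ; with |QC| = 23.3 on the right of GQ, C = Q + 23.3·(0.8805, -0.4741) = (92.90, 26.09). Then |BC| = |C − B| = 96.50.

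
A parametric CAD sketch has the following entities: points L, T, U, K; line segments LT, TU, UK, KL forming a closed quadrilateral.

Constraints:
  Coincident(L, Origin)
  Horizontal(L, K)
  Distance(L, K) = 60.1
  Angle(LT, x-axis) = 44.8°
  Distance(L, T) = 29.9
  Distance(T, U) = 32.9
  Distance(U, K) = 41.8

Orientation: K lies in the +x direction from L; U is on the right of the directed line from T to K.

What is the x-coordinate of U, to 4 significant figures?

20.00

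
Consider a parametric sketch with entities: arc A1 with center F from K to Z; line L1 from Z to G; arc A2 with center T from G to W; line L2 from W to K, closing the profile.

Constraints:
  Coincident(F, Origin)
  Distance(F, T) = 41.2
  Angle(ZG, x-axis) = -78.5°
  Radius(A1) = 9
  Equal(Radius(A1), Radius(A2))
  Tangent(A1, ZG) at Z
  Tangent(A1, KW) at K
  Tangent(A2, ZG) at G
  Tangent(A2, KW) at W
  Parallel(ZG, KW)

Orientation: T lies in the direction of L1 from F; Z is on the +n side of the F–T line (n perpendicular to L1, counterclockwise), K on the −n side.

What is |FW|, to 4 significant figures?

42.17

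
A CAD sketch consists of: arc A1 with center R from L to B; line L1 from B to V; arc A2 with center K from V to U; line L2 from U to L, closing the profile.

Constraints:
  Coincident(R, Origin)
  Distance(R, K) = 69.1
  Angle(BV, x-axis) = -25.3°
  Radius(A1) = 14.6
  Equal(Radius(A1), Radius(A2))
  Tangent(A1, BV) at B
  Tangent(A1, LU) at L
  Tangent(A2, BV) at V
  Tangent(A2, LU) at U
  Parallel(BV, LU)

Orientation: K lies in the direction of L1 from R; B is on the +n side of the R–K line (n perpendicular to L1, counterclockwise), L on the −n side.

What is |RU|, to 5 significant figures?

70.626

Tangency of A1 to both parallel lines with radius 14.6 puts B and L at R ± 14.6·n: B = (6.2394, 13.200), L = (-6.2394, -13.200). Equal radii place V and U the same way about K: V = K + 14.6·n = (68.712, -16.331), U = K − 14.6·n = (56.233, -42.730). Then |RU| = |U − R| = 70.626.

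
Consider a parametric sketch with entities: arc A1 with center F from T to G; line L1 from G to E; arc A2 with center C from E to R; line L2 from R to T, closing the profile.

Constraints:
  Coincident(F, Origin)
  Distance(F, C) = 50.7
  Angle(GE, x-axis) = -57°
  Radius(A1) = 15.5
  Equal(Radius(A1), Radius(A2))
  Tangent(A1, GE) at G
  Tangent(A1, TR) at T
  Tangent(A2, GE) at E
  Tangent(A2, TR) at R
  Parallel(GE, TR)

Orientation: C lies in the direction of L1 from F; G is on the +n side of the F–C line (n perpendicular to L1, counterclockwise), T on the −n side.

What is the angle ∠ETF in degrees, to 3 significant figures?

58.6°

The slot axis is L1's direction at -57.0°, so u = (cos -57.0°, sin -57.0°) = (0.545, -0.839) and n = (−sin -57.0°, cos -57.0°) = (0.839, 0.545). F is at the origin and C lies 50.7 along u from F, so C = 50.7·u = (27.6, -42.5). Tangency of A1 to both parallel lines with radius 15.5 puts G and T at F ± 15.5·n: G = (13.0, 8.44), T = (-13.0, -8.44). Equal radii place E and R the same way about C: E = C + 15.5·n = (40.6, -34.1), R = C − 15.5·n = (14.6, -51.0). Then cos ∠ETF = TE·TF / (|TE||TF|), giving 58.6°.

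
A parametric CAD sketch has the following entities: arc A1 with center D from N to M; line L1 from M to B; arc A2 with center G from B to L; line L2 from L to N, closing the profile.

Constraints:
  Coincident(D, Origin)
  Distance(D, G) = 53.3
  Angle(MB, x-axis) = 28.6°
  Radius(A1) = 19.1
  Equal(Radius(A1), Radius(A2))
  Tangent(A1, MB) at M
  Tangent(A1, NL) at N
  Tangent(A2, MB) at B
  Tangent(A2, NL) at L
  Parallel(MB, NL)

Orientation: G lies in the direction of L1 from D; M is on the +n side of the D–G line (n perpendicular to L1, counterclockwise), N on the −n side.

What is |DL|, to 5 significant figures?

56.619

Tangency of A1 to both parallel lines with radius 19.1 puts M and N at D ± 19.1·n: M = (-9.1430, 16.769), N = (9.1430, -16.769). Equal radii place B and L the same way about G: B = G + 19.1·n = (37.653, 42.284), L = G − 19.1·n = (55.940, 8.7448). Then |DL| = |L − D| = 56.619.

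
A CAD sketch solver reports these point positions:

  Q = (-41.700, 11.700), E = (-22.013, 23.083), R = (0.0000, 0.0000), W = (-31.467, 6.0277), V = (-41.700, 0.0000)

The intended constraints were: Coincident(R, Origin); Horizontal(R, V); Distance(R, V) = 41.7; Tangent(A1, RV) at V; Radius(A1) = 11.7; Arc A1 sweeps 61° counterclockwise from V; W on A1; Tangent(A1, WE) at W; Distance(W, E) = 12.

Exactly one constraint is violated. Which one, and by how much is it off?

Distance(W, E) = 12 — off by 7.50.

R = (0.00, 0.00) ✓; R.y = 0.00, V.y = 0.00 ✓; |RV| = 41.70 ✓; ∠(QV, VR) = 90.00° ✓; |QV| = 11.70 ✓; bearing(Q→W) − bearing(Q→V) = 61.00° ✓; |QW| = 11.70 ✓; ∠(QW, WE) = 90.00° ✓; |WE| = 19.50 ✗.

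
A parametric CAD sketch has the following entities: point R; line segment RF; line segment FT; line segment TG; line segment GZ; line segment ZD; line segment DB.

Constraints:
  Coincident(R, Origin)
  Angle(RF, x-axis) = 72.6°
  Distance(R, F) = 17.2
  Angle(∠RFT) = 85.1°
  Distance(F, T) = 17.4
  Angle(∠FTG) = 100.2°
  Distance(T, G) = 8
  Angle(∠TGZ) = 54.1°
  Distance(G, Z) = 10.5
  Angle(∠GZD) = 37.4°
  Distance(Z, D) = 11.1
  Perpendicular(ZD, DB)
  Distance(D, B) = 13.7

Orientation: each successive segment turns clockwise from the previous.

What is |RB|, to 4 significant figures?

21.70

∠GZD = 37.4° gives ZD at -10.60° from the x-axis; with |ZD| = 11.1, D = (23.45, 7.749). ZD ⟂ DB, so DB runs at -100.6°; with |DB| = 13.7, B = (20.93, -5.717). Then |RB| = |B − R| = 21.70.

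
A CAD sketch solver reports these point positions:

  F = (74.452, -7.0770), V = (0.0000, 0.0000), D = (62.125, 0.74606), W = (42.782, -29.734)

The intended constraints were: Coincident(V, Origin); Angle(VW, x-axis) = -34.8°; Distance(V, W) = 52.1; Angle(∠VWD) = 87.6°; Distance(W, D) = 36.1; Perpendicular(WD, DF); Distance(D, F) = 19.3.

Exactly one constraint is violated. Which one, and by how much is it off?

Distance(D, F) = 19.3 — off by 4.70.

V = (0.00, 0.00) ✓; VW at -34.80° ✓; |VW| = 52.10 ✓; ∠VWD = 87.60° ✓; |WD| = 36.10 ✓; ∠(WD, DF) = 90.00° ✓; |DF| = 14.60 ✗.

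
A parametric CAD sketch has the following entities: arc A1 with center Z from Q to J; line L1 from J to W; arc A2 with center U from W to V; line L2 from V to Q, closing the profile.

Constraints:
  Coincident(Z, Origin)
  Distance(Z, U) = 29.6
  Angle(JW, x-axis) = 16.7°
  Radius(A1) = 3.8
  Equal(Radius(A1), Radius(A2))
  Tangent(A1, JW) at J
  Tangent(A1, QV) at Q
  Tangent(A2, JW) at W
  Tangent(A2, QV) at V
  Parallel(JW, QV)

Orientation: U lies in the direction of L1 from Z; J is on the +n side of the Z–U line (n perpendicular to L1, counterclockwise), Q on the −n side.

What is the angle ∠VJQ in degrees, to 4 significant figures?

75.60°

The slot axis is L1's direction at 16.7°, so u = (cos 16.7°, sin 16.7°) = (0.9578, 0.2874) and n = (−sin 16.7°, cos 16.7°) = (-0.2874, 0.9578). Z is at the origin and U lies 29.6 along u from Z, so U = 29.6·u = (28.35, 8.506). Tangency of A1 to both parallel lines with radius 3.8 puts J and Q at Z ± 3.8·n: J = (-1.092, 3.640), Q = (1.092, -3.640). Equal radii place W and V the same way about U: W = U + 3.8·n = (27.26, 12.15), V = U − 3.8·n = (29.44, 4.866). Then cos ∠VJQ = JV·JQ / (|JV||JQ|), giving 75.60°.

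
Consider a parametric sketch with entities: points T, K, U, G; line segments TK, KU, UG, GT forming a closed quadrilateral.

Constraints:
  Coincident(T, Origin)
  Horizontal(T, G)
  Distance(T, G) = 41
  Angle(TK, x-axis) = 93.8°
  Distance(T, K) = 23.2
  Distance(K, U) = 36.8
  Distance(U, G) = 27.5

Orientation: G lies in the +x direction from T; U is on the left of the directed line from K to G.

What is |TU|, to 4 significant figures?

44.18

Checks: |KU| = 36.80 ✓; |UG| = 27.50 ✓.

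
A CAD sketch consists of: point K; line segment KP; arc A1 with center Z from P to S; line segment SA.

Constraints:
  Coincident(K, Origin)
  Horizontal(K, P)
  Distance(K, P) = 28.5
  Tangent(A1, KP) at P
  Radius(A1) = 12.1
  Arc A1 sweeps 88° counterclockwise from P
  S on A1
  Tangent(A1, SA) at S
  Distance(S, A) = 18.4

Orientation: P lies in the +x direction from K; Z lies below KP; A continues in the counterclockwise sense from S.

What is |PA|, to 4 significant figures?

32.65

K is at the origin; K and P share the same y with |KP| = 28.5 and P on the +x side, so P = (28.50, 0.000). The tangent condition forces ZP to be normal to KP, so Z = P + (0, -12.1) = (28.50, -12.10). On A1, P sits at bearing 90° from Z; an 88° counterclockwise sweep puts S at bearing 178°, so S = Z + 12.1·(cos 178°, sin 178°) = (16.41, -11.68). The tangent condition forces ZS to be normal to SA, so SA runs along (−sin 178°, cos 178°); with |SA| = 18.4, A = (15.77, -30.07). Then |PA| = |A − P| = 32.65.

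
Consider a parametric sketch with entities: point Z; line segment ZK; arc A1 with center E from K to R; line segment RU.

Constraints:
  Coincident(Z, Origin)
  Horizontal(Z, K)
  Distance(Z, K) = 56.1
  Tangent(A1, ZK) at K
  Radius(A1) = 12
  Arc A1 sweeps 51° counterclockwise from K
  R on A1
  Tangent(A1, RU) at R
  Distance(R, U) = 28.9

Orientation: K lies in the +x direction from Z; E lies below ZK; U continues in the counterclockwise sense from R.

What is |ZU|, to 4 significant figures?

39.26

Z is at the origin; Z and K share the same y with |ZK| = 56.1 and K on the +x side, so K = (56.10, 0.000). Since A1 is tangent to ZK there, EK ⟂ ZK, so E = K + (0, -12) = (56.10, -12.00). On A1, K sits at bearing 90° from E; a 51° counterclockwise sweep puts R at bearing 141°, so R = E + 12.0·(cos 141°, sin 141°) = (46.77, -4.448). Since A1 is tangent to RU there, ER ⟂ RU, so RU runs along (−sin 141°, cos 141°); with |RU| = 28.9, U = (28.59, -26.91). Then |ZU| = |U − Z| = 39.26.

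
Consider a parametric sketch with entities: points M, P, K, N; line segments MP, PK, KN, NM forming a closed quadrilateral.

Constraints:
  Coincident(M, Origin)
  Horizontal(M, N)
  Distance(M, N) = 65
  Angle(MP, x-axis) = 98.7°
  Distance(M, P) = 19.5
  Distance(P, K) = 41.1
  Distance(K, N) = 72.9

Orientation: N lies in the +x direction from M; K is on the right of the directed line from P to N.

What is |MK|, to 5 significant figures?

22.266

Checks: |PK| = 41.10 ✓; |KN| = 72.90 ✓.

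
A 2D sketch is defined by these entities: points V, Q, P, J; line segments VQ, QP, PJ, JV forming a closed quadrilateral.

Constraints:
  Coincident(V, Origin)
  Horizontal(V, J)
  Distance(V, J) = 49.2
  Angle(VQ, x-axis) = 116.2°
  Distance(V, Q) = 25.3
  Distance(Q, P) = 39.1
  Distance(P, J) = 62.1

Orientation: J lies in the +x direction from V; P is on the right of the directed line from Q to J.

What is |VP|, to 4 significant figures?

19.58

Checks: |QP| = 39.10 ✓; |PJ| = 62.10 ✓.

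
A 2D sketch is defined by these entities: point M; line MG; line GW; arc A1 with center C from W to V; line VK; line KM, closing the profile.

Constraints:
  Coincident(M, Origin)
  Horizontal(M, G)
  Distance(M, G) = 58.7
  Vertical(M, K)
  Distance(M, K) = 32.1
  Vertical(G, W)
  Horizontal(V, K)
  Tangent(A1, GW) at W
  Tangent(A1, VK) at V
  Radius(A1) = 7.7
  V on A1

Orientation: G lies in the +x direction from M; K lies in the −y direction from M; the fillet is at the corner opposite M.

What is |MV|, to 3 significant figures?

60.3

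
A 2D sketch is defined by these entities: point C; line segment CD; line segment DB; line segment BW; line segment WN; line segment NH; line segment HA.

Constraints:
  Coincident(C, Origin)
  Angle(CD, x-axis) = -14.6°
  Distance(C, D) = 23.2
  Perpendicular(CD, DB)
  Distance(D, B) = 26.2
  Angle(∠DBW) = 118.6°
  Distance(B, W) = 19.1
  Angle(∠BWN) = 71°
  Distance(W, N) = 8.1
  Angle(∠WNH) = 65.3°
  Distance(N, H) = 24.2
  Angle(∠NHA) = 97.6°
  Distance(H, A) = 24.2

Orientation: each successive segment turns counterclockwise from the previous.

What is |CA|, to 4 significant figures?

62.95

C is at the origin; CD runs at -14.6° with length 23.2, so D = (22.45, -5.848). The perpendicularity gives DB at right angles to CD, so DB runs at 75.40°; with |DB| = 26.2, B = (29.06, 19.51). ∠DBW = 118.6° gives BW at 136.8° from the x-axis; with |BW| = 19.1, W = (15.13, 32.58). ∠BWN = 71.0° gives WN at -114.2° from the x-axis; with |WN| = 8.1, N = (11.81, 25.19). ∠WNH = 65.3° gives NH at 0.5000° from the x-axis; with |NH| = 24.2, H = (36.01, 25.40). ∠NHA = 97.6° gives HA at 82.90° from the x-axis; with |HA| = 24.2, A = (39.00, 49.42). Then |CA| = |A − C| = 62.95.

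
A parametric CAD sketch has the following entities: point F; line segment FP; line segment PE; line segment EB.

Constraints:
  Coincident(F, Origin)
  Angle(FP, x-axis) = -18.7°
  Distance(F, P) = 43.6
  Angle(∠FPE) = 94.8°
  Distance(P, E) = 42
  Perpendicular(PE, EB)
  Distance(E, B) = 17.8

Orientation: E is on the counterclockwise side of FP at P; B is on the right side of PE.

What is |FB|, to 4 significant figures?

76.39

F is at the origin; FP runs at -18.7° with length 43.6, so P = 43.6·(cos -18.7°, sin -18.7°) = (41.30, -13.98). ∠FPE = 94.8°, so PE runs at -18.7° + (180° − 94.8°) = 66.50° from the x-axis; with |PE| = 42.0, E = P + 42.0·(cos 66.50°, sin 66.50°) = (58.05, 24.54). The perpendicularity gives EB at right angles to PE; with |EB| = 17.8 on the right of PE, B = E + 17.8·(0.9171, -0.3987) = (74.37, 17.44). Then |FB| = |B − F| = 76.39.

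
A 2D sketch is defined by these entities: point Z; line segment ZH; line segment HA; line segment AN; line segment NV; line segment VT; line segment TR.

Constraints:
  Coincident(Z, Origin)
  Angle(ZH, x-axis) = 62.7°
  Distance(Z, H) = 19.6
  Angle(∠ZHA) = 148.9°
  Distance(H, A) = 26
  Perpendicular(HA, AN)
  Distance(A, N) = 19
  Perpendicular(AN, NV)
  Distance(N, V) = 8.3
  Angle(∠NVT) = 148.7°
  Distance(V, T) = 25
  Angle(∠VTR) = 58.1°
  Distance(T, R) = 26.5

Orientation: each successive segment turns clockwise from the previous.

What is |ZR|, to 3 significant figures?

40.1

Z is at the origin; ZH runs at 62.7° with length 19.6, so H = (8.99, 17.4). ∠ZHA = 148.9° gives HA at 31.6° from the x-axis; with |HA| = 26.0, A = (31.1, 31.0). HA is perpendicular to AN, so AN runs at -58.4°; with |AN| = 19.0, N = (41.1, 14.9). AN ⟂ NV, so NV runs at -148°; with |NV| = 8.3, V = (34.0, 10.5). ∠NVT = 148.7° gives VT at -180° from the x-axis; with |VT| = 25.0, T = (9.02, 10.4). ∠VTR = 58.1° gives TR at 58.4° from the x-axis; with |TR| = 26.5, R = (22.9, 32.9). Then |ZR| = |R − Z| = 40.1.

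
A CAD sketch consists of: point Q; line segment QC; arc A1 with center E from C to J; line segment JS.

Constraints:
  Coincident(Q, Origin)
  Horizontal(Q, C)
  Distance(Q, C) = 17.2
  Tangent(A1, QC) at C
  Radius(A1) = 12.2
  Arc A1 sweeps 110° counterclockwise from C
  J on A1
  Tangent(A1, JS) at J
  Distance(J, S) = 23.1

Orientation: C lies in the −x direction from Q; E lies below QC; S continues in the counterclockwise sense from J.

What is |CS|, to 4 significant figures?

38.25

Q is at the origin; Q and C share the same y with |QC| = 17.2 and C on the −x side, so C = (-17.20, 0.000). Since A1 is tangent to QC there, EC ⟂ QC, so E = C + (0, -12.2) = (-17.20, -12.20). On A1, C sits at bearing 90° from E; a 110° counterclockwise sweep puts J at bearing 200°, so J = E + 12.2·(cos 200°, sin 200°) = (-28.66, -16.37). Since A1 is tangent to JS there, EJ ⟂ JS, so JS runs along (−sin 200°, cos 200°); with |JS| = 23.1, S = (-20.76, -38.08). Then |CS| = |S − C| = 38.25.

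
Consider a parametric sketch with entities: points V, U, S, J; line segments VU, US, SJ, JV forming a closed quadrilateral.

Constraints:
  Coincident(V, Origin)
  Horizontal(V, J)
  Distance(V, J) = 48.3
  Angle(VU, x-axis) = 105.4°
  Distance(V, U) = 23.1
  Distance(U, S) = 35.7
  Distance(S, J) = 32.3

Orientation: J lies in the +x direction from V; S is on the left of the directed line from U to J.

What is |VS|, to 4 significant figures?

39.32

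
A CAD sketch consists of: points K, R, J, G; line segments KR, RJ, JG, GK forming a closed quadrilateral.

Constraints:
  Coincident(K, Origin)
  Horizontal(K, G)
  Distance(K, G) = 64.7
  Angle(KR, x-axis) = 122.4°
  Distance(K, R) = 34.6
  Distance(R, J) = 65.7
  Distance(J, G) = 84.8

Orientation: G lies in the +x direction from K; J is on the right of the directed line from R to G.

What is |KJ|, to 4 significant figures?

38.10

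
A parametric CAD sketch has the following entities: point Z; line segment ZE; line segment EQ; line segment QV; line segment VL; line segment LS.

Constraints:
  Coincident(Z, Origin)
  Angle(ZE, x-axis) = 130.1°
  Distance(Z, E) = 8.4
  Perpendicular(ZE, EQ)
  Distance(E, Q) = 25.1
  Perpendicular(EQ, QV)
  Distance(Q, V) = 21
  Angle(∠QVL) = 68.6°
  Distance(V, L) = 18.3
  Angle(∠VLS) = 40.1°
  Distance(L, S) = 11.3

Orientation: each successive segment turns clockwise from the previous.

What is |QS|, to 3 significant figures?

12.4

Z is at the origin; ZE runs at 130.1° with length 8.4, so E = (-5.41, 6.43). The perpendicularity gives EQ at right angles to ZE, so EQ runs at 40.1°; with |EQ| = 25.1, Q = (13.8, 22.6). The perpendicularity gives QV at right angles to EQ, so QV runs at -49.9°; with |QV| = 21.0, V = (27.3, 6.53). ∠QVL = 68.6° gives VL at -161° from the x-axis; with |VL| = 18.3, L = (9.98, 0.662). ∠VLS = 40.1° gives LS at 58.8° from the x-axis; with |LS| = 11.3, S = (15.8, 10.3). Then |QS| = |S − Q| = 12.4.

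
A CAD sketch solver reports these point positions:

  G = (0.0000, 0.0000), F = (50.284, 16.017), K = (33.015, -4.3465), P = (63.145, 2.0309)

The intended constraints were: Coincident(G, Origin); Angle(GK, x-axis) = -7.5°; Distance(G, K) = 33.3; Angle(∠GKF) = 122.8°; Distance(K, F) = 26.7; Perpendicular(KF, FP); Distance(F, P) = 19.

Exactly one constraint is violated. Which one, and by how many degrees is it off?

Perpendicular(KF, FP) — off by 7.10°.

G = (0.00, 0.00) ✓; GK at -7.500° ✓; |GK| = 33.30 ✓; ∠GKF = 122.8° ✓; |KF| = 26.70 ✓; ∠(KF, FP) = 97.10° ✗; |FP| = 19.00 ✓.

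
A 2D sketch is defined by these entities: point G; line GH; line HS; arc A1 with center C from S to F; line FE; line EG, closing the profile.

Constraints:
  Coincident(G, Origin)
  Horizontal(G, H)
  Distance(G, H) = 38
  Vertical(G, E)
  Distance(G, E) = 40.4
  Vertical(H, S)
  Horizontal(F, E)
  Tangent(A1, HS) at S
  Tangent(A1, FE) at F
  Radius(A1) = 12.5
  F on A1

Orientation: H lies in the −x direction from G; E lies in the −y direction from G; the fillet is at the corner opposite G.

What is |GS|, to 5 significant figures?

47.142

G is at the origin; GH is horizontal with |GH| = 38.0 and H on the −x side, so H = (-38.000, 0.0000). GE is vertical with |GE| = 40.4 and E on the −y side, so E = (0.0000, -40.400). The virtual corner opposite G is at (-38.000, -40.400). Tangency of A1 to HS means the radius CS is perpendicular to HS and tangency of A1 to FE means the radius CF is perpendicular to FE, with radius 12.5, so the center C sits 12.5 in from both sides at C = (-25.500, -27.900). That places the tangent points at S = (-38.000, -27.900) on HS and F = (-25.500, -40.400) on FE. Then |GS| = |S − G| = 47.142.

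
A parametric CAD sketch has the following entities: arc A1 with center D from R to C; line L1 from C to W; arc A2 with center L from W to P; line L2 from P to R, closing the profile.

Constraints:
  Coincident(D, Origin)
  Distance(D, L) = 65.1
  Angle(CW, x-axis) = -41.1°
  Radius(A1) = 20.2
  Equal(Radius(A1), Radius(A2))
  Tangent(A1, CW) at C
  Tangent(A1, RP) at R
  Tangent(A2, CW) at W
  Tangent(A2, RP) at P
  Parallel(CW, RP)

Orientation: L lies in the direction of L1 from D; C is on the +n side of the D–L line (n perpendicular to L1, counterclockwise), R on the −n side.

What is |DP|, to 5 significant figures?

68.162

The slot axis is L1's direction at -41.1°, so u = (cos -41.1°, sin -41.1°) = (0.75356, -0.65738) and n = (−sin -41.1°, cos -41.1°) = (0.65738, 0.75356). D is at the origin and L lies 65.1 along u from D, so L = 65.1·u = (49.057, -42.795). Tangency of A1 to both parallel lines with radius 20.2 puts C and R at D ± 20.2·n: C = (13.279, 15.222), R = (-13.279, -15.222). Equal radii place W and P the same way about L: W = L + 20.2·n = (62.336, -27.573), P = L − 20.2·n = (35.778, -58.017). Then |DP| = |P − D| = 68.162.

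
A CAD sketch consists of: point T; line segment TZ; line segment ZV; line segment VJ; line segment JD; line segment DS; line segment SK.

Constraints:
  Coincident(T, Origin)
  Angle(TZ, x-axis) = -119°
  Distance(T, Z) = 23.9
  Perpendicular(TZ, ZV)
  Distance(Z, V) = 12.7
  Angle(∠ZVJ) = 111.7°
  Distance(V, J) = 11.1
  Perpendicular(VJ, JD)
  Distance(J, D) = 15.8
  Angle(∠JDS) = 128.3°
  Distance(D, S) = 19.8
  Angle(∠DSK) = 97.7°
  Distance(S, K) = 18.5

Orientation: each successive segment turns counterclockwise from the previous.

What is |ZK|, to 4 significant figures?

13.49

∠JDS = 128.3° gives DS at -179.0° from the x-axis; with |DS| = 19.8, S = (-21.69, -8.149). ∠DSK = 97.7° gives SK at -96.70° from the x-axis; with |SK| = 18.5, K = (-23.85, -26.52). Then |ZK| = |K − Z| = 13.49.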